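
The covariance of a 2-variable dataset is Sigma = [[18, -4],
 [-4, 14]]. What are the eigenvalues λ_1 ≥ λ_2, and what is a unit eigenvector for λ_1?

Step 1 — characteristic polynomial of 2×2 Sigma:
  det(Sigma - λI) = λ² - trace · λ + det = 0.
  trace = 18 + 14 = 32, det = 18·14 - (-4)² = 236.
Step 2 — discriminant:
  Δ = trace² - 4·det = 1024 - 944 = 80.
Step 3 — eigenvalues:
  λ = (trace ± √Δ)/2 = (32 ± 8.9443)/2,
  λ_1 = 20.4721,  λ_2 = 11.5279.

Step 4 — unit eigenvector for λ_1: solve (Sigma - λ_1 I)v = 0. First row:
  (18 - 20.4721)·v_x + (-4)·v_y = 0, i.e. (-2.4721)·v_x + (-4)·v_y = 0,
  so v ∝ (b, λ_1 - a) = (-4, 2.4721); multiply by -1 so the first entry is positive: u = (4, -2.4721).
  ||u|| = √((4)² + (-2.4721)²) = √(22.1115) ≈ 4.7023,
  v_1 = u/||u|| ≈ (0.8507, -0.5257) (||v_1|| = 1).

λ_1 = 20.4721,  λ_2 = 11.5279;  v_1 ≈ (0.8507, -0.5257)


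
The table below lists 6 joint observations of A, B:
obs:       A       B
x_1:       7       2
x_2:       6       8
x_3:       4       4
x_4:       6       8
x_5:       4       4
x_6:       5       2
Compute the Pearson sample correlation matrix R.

Step 1 — column means:
  mean(A) = (7 + 6 + 4 + 6 + 4 + 5) / 6 = 32/6 = 5.3333
  mean(B) = (2 + 8 + 4 + 8 + 4 + 2) / 6 = 28/6 = 4.6667

Step 2 — sample variances and covariances s[i,j] = (1/(n-1)) · Σ_k (x_{k,i} - mean_i) · (x_{k,j} - mean_j), with n-1 = 5:
  s[A,A] = ((1.6667)·(1.6667) + (0.6667)·(0.6667) + (-1.3333)·(-1.3333) + (0.6667)·(0.6667) + (-1.3333)·(-1.3333) + (-0.3333)·(-0.3333)) / 5 = 7.3333/5 = 1.4667
  s[A,B] = ((1.6667)·(-2.6667) + (0.6667)·(3.3333) + (-1.3333)·(-0.6667) + (0.6667)·(3.3333) + (-1.3333)·(-0.6667) + (-0.3333)·(-2.6667)) / 5 = 2.6667/5 = 0.5333
  s[B,B] = ((-2.6667)·(-2.6667) + (3.3333)·(3.3333) + (-0.6667)·(-0.6667) + (3.3333)·(3.3333) + (-0.6667)·(-0.6667) + (-2.6667)·(-2.6667)) / 5 = 37.3333/5 = 7.4667
  Sample standard deviations s_i = √(s[i,i]):
  s(A) = √(1.4667) = 1.2111
  s(B) = √(7.4667) = 2.7325

Step 3 — r_{ij} = s_{ij} / (s_i · s_j):
  r[A,A] = 1 (diagonal).
  r[A,B] = 0.5333 / (1.2111 · 2.7325) = 0.5333 / 3.3092 = 0.1612
  r[B,B] = 1 (diagonal).

R is symmetric with unit diagonal. Assembling:

R = [[1, 0.1612],
 [0.1612, 1]]


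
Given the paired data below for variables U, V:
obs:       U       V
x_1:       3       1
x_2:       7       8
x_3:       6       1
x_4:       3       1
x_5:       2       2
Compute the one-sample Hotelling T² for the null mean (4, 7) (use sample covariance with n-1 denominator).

Step 1 — sample mean vector:
  mean(U) = (3 + 7 + 6 + 3 + 2) / 5 = 21/5 = 4.2
  mean(V) = (1 + 8 + 1 + 1 + 2) / 5 = 13/5 = 2.6
  x̄ = (4.2, 2.6),  deviation x̄ - mu_0 = (4.2, 2.6) - (4, 7) = (0.2, -4.4).

Step 2 — sample covariance matrix, S[i,j] = (1/(n-1)) · Σ_k (x_{k,i} - mean_i) · (x_{k,j} - mean_j), divisor n-1 = 4:
  S[U,U] = ((-1.2)·(-1.2) + (2.8)·(2.8) + (1.8)·(1.8) + (-1.2)·(-1.2) + (-2.2)·(-2.2)) / 4 = 18.8/4 = 4.7
  S[U,V] = ((-1.2)·(-1.6) + (2.8)·(5.4) + (1.8)·(-1.6) + (-1.2)·(-1.6) + (-2.2)·(-0.6)) / 4 = 17.4/4 = 4.35
  S[V,V] = ((-1.6)·(-1.6) + (5.4)·(5.4) + (-1.6)·(-1.6) + (-1.6)·(-1.6) + (-0.6)·(-0.6)) / 4 = 37.2/4 = 9.3
  S = [[4.7, 4.35],
 [4.35, 9.3]].

Step 3 — invert S. det(S) = 4.7·9.3 - (4.35)² = 24.7875.
  S^{-1} = (1/det) · [[d, -b], [-b, a]] = [[0.3752, -0.1755],
 [-0.1755, 0.1896]].

Step 4 — quadratic form (x̄ - mu_0)^T · S^{-1} · (x̄ - mu_0):
  S^{-1} · (x̄ - mu_0) = (0.8472, -0.8694),
  (x̄ - mu_0)^T · [...] = (0.2)·(0.8472) + (-4.4)·(-0.8694) = 3.9948.

Step 5 — scale by n: T² = 5 · 3.9948 = 19.9738.

T² ≈ 19.9738


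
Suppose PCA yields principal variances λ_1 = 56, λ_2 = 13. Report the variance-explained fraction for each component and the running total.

Step 1 — total variance = trace(Sigma) = Σ λ_i = 56 + 13 = 69.

Step 2 — fraction explained by component i = λ_i / Σ λ:
  PC1: 56/69 = 0.8116
  PC2: 13/69 = 0.1884

Step 3 — cumulative fraction after k components = (λ_1 + ... + λ_k) / Σ λ:
  k = 1: 56/69 = 0.8116
  k = 2: (56 + 13)/69 = 69/69 = 1

Summary (fraction, with percent):

explained: PC1 0.8116 (81.16%), PC2 0.1884 (18.84%);  cumulative: 0.8116, 1


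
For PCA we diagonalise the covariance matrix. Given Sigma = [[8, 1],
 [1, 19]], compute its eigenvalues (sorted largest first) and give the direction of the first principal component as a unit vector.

Step 1 — characteristic polynomial of 2×2 Sigma:
  det(Sigma - λI) = λ² - trace · λ + det = 0.
  trace = 8 + 19 = 27, det = 8·19 - (1)² = 151.
Step 2 — discriminant:
  Δ = trace² - 4·det = 729 - 604 = 125.
Step 3 — eigenvalues:
  λ = (trace ± √Δ)/2 = (27 ± 11.1803)/2,
  λ_1 = 19.0902,  λ_2 = 7.9098.

Step 4 — unit eigenvector for λ_1: solve (Sigma - λ_1 I)v = 0. First row:
  (8 - 19.0902)·v_x + (1)·v_y = 0, i.e. (-11.0902)·v_x + (1)·v_y = 0,
  so v ∝ (b, λ_1 - a) = (1, 11.0902) = u.
  ||u|| = √((1)² + (11.0902)²) = √(123.9919) ≈ 11.1352,
  v_1 = u/||u|| ≈ (0.0898, 0.996) (||v_1|| = 1).

λ_1 = 19.0902,  λ_2 = 7.9098;  v_1 ≈ (0.0898, 0.996)


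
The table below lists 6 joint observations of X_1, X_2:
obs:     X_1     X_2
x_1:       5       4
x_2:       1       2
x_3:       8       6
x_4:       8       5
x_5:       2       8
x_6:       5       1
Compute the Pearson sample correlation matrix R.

Step 1 — column means:
  mean(X_1) = (5 + 1 + 8 + 8 + 2 + 5) / 6 = 29/6 = 4.8333
  mean(X_2) = (4 + 2 + 6 + 5 + 8 + 1) / 6 = 26/6 = 4.3333

Step 2 — sample variances and covariances s[i,j] = (1/(n-1)) · Σ_k (x_{k,i} - mean_i) · (x_{k,j} - mean_j), with n-1 = 5:
  s[X_1,X_1] = ((0.1667)·(0.1667) + (-3.8333)·(-3.8333) + (3.1667)·(3.1667) + (3.1667)·(3.1667) + (-2.8333)·(-2.8333) + (0.1667)·(0.1667)) / 5 = 42.8333/5 = 8.5667
  s[X_1,X_2] = ((0.1667)·(-0.3333) + (-3.8333)·(-2.3333) + (3.1667)·(1.6667) + (3.1667)·(0.6667) + (-2.8333)·(3.6667) + (0.1667)·(-3.3333)) / 5 = 5.3333/5 = 1.0667
  s[X_2,X_2] = ((-0.3333)·(-0.3333) + (-2.3333)·(-2.3333) + (1.6667)·(1.6667) + (0.6667)·(0.6667) + (3.6667)·(3.6667) + (-3.3333)·(-3.3333)) / 5 = 33.3333/5 = 6.6667
  Sample standard deviations s_i = √(s[i,i]):
  s(X_1) = √(8.5667) = 2.9269
  s(X_2) = √(6.6667) = 2.582

Step 3 — r_{ij} = s_{ij} / (s_i · s_j):
  r[X_1,X_1] = 1 (diagonal).
  r[X_1,X_2] = 1.0667 / (2.9269 · 2.582) = 1.0667 / 7.5572 = 0.1411
  r[X_2,X_2] = 1 (diagonal).

R is symmetric with unit diagonal. Assembling:

R = [[1, 0.1411],
 [0.1411, 1]]


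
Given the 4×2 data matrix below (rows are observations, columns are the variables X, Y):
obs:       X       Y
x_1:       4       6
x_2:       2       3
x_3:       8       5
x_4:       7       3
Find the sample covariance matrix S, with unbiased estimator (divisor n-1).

Step 1 — column means:
  mean(X) = (4 + 2 + 8 + 7) / 4 = 21/4 = 5.25
  mean(Y) = (6 + 3 + 5 + 3) / 4 = 17/4 = 4.25

Step 2 — sample covariance S[i,j] = (1/(n-1)) · Σ_k (x_{k,i} - mean_i) · (x_{k,j} - mean_j), with n-1 = 3.
  S[X,X] = ((-1.25)·(-1.25) + (-3.25)·(-3.25) + (2.75)·(2.75) + (1.75)·(1.75)) / 3 = 22.75/3 = 7.5833
  S[X,Y] = ((-1.25)·(1.75) + (-3.25)·(-1.25) + (2.75)·(0.75) + (1.75)·(-1.25)) / 3 = 1.75/3 = 0.5833
  S[Y,Y] = ((1.75)·(1.75) + (-1.25)·(-1.25) + (0.75)·(0.75) + (-1.25)·(-1.25)) / 3 = 6.75/3 = 2.25

S is symmetric (S[j,i] = S[i,j]). Assembling:

S = [[7.5833, 0.5833],
 [0.5833, 2.25]]


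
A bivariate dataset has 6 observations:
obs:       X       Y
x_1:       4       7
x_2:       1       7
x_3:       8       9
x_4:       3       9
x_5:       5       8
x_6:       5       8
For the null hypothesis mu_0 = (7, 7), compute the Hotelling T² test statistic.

Step 1 — sample mean vector:
  mean(X) = (4 + 1 + 8 + 3 + 5 + 5) / 6 = 26/6 = 4.3333
  mean(Y) = (7 + 7 + 9 + 9 + 8 + 8) / 6 = 48/6 = 8
  x̄ = (4.3333, 8),  deviation x̄ - mu_0 = (4.3333, 8) - (7, 7) = (-2.6667, 1).

Step 2 — sample covariance matrix, S[i,j] = (1/(n-1)) · Σ_k (x_{k,i} - mean_i) · (x_{k,j} - mean_j), divisor n-1 = 5:
  S[X,X] = ((-0.3333)·(-0.3333) + (-3.3333)·(-3.3333) + (3.6667)·(3.6667) + (-1.3333)·(-1.3333) + (0.6667)·(0.6667) + (0.6667)·(0.6667)) / 5 = 27.3333/5 = 5.4667
  S[X,Y] = ((-0.3333)·(-1) + (-3.3333)·(-1) + (3.6667)·(1) + (-1.3333)·(1) + (0.6667)·(0) + (0.6667)·(0)) / 5 = 6/5 = 1.2
  S[Y,Y] = ((-1)·(-1) + (-1)·(-1) + (1)·(1) + (1)·(1) + (0)·(0) + (0)·(0)) / 5 = 4/5 = 0.8
  S = [[5.4667, 1.2],
 [1.2, 0.8]].

Step 3 — invert S. det(S) = 5.4667·0.8 - (1.2)² = 2.9333.
  S^{-1} = (1/det) · [[d, -b], [-b, a]] = [[0.2727, -0.4091],
 [-0.4091, 1.8636]].

Step 4 — quadratic form (x̄ - mu_0)^T · S^{-1} · (x̄ - mu_0):
  S^{-1} · (x̄ - mu_0) = (-1.1364, 2.9545),
  (x̄ - mu_0)^T · [...] = (-2.6667)·(-1.1364) + (1)·(2.9545) = 5.9848.

Step 5 — scale by n: T² = 6 · 5.9848 = 35.9091.

T² ≈ 35.9091


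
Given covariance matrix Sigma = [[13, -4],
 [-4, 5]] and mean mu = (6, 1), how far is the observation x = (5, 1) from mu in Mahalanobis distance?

Step 1 — centre the observation: (x - mu) = (-1, 0).

Step 2 — invert Sigma. det(Sigma) = 13·5 - (-4)² = 49.
  Sigma^{-1} = (1/det) · [[d, -b], [-b, a]] = [[0.102, 0.0816],
 [0.0816, 0.2653]].

Step 3 — form the quadratic (x - mu)^T · Sigma^{-1} · (x - mu):
  Sigma^{-1} · (x - mu) = (-0.102, -0.0816).
  (x - mu)^T · [Sigma^{-1} · (x - mu)] = (-1)·(-0.102) + (0)·(-0.0816) = 0.102.

Step 4 — take square root: d = √(0.102) ≈ 0.3194.

d(x, mu) = √(0.102) ≈ 0.3194


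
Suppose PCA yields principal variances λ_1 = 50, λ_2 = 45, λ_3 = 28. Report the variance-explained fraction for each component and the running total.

Step 1 — total variance = trace(Sigma) = Σ λ_i = 50 + 45 + 28 = 123.

Step 2 — fraction explained by component i = λ_i / Σ λ:
  PC1: 50/123 = 0.4065
  PC2: 45/123 = 0.3659
  PC3: 28/123 = 0.2276

Step 3 — cumulative fraction after k components = (λ_1 + ... + λ_k) / Σ λ:
  k = 1: 50/123 = 0.4065
  k = 2: (50 + 45)/123 = 95/123 = 0.7724
  k = 3: (50 + 45 + 28)/123 = 123/123 = 1

Summary (fraction, with percent):

explained: PC1 0.4065 (40.65%), PC2 0.3659 (36.59%), PC3 0.2276 (22.76%);  cumulative: 0.4065, 0.7724, 1


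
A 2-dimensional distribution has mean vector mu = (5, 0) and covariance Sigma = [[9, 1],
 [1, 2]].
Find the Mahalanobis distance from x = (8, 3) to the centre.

Step 1 — centre the observation: (x - mu) = (3, 3).

Step 2 — invert Sigma. det(Sigma) = 9·2 - (1)² = 17.
  Sigma^{-1} = (1/det) · [[d, -b], [-b, a]] = [[0.1176, -0.0588],
 [-0.0588, 0.5294]].

Step 3 — form the quadratic (x - mu)^T · Sigma^{-1} · (x - mu):
  Sigma^{-1} · (x - mu) = (0.1765, 1.4118).
  (x - mu)^T · [Sigma^{-1} · (x - mu)] = (3)·(0.1765) + (3)·(1.4118) = 4.7647.

Step 4 — take square root: d = √(4.7647) ≈ 2.1828.

d(x, mu) = √(4.7647) ≈ 2.1828


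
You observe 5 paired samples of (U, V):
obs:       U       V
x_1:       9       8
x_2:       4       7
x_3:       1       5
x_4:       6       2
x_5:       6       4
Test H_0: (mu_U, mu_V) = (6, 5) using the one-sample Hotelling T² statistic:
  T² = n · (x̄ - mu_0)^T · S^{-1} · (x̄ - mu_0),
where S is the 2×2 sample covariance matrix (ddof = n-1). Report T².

Step 1 — sample mean vector:
  mean(U) = (9 + 4 + 1 + 6 + 6) / 5 = 26/5 = 5.2
  mean(V) = (8 + 7 + 5 + 2 + 4) / 5 = 26/5 = 5.2
  x̄ = (5.2, 5.2),  deviation x̄ - mu_0 = (5.2, 5.2) - (6, 5) = (-0.8, 0.2).

Step 2 — sample covariance matrix, S[i,j] = (1/(n-1)) · Σ_k (x_{k,i} - mean_i) · (x_{k,j} - mean_j), divisor n-1 = 4:
  S[U,U] = ((3.8)·(3.8) + (-1.2)·(-1.2) + (-4.2)·(-4.2) + (0.8)·(0.8) + (0.8)·(0.8)) / 4 = 34.8/4 = 8.7
  S[U,V] = ((3.8)·(2.8) + (-1.2)·(1.8) + (-4.2)·(-0.2) + (0.8)·(-3.2) + (0.8)·(-1.2)) / 4 = 5.8/4 = 1.45
  S[V,V] = ((2.8)·(2.8) + (1.8)·(1.8) + (-0.2)·(-0.2) + (-3.2)·(-3.2) + (-1.2)·(-1.2)) / 4 = 22.8/4 = 5.7
  S = [[8.7, 1.45],
 [1.45, 5.7]].

Step 3 — invert S. det(S) = 8.7·5.7 - (1.45)² = 47.4875.
  S^{-1} = (1/det) · [[d, -b], [-b, a]] = [[0.12, -0.0305],
 [-0.0305, 0.1832]].

Step 4 — quadratic form (x̄ - mu_0)^T · S^{-1} · (x̄ - mu_0):
  S^{-1} · (x̄ - mu_0) = (-0.1021, 0.0611),
  (x̄ - mu_0)^T · [...] = (-0.8)·(-0.1021) + (0.2)·(0.0611) = 0.0939.

Step 5 — scale by n: T² = 5 · 0.0939 = 0.4696.

T² ≈ 0.4696


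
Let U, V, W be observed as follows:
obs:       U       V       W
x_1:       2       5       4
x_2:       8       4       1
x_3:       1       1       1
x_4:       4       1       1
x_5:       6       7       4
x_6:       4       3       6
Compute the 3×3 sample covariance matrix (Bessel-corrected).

Step 1 — column means:
  mean(U) = (2 + 8 + 1 + 4 + 6 + 4) / 6 = 25/6 = 4.1667
  mean(V) = (5 + 4 + 1 + 1 + 7 + 3) / 6 = 21/6 = 3.5
  mean(W) = (4 + 1 + 1 + 1 + 4 + 6) / 6 = 17/6 = 2.8333

Step 2 — sample covariance S[i,j] = (1/(n-1)) · Σ_k (x_{k,i} - mean_i) · (x_{k,j} - mean_j), with n-1 = 5.
  S[U,U] = ((-2.1667)·(-2.1667) + (3.8333)·(3.8333) + (-3.1667)·(-3.1667) + (-0.1667)·(-0.1667) + (1.8333)·(1.8333) + (-0.1667)·(-0.1667)) / 5 = 32.8333/5 = 6.5667
  S[U,V] = ((-2.1667)·(1.5) + (3.8333)·(0.5) + (-3.1667)·(-2.5) + (-0.1667)·(-2.5) + (1.8333)·(3.5) + (-0.1667)·(-0.5)) / 5 = 13.5/5 = 2.7
  S[U,W] = ((-2.1667)·(1.1667) + (3.8333)·(-1.8333) + (-3.1667)·(-1.8333) + (-0.1667)·(-1.8333) + (1.8333)·(1.1667) + (-0.1667)·(3.1667)) / 5 = -1.8333/5 = -0.3667
  S[V,V] = ((1.5)·(1.5) + (0.5)·(0.5) + (-2.5)·(-2.5) + (-2.5)·(-2.5) + (3.5)·(3.5) + (-0.5)·(-0.5)) / 5 = 27.5/5 = 5.5
  S[V,W] = ((1.5)·(1.1667) + (0.5)·(-1.8333) + (-2.5)·(-1.8333) + (-2.5)·(-1.8333) + (3.5)·(1.1667) + (-0.5)·(3.1667)) / 5 = 12.5/5 = 2.5
  S[W,W] = ((1.1667)·(1.1667) + (-1.8333)·(-1.8333) + (-1.8333)·(-1.8333) + (-1.8333)·(-1.8333) + (1.1667)·(1.1667) + (3.1667)·(3.1667)) / 5 = 22.8333/5 = 4.5667

S is symmetric (S[j,i] = S[i,j]). Assembling:

S = [[6.5667, 2.7, -0.3667],
 [2.7, 5.5, 2.5],
 [-0.3667, 2.5, 4.5667]]


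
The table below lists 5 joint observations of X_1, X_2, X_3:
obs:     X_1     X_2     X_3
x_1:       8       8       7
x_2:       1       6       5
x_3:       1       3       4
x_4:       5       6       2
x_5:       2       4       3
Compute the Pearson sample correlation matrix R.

Step 1 — column means:
  mean(X_1) = (8 + 1 + 1 + 5 + 2) / 5 = 17/5 = 3.4
  mean(X_2) = (8 + 6 + 3 + 6 + 4) / 5 = 27/5 = 5.4
  mean(X_3) = (7 + 5 + 4 + 2 + 3) / 5 = 21/5 = 4.2

Step 2 — sample variances and covariances s[i,j] = (1/(n-1)) · Σ_k (x_{k,i} - mean_i) · (x_{k,j} - mean_j), with n-1 = 4:
  s[X_1,X_1] = ((4.6)·(4.6) + (-2.4)·(-2.4) + (-2.4)·(-2.4) + (1.6)·(1.6) + (-1.4)·(-1.4)) / 4 = 37.2/4 = 9.3
  s[X_1,X_2] = ((4.6)·(2.6) + (-2.4)·(0.6) + (-2.4)·(-2.4) + (1.6)·(0.6) + (-1.4)·(-1.4)) / 4 = 19.2/4 = 4.8
  s[X_1,X_3] = ((4.6)·(2.8) + (-2.4)·(0.8) + (-2.4)·(-0.2) + (1.6)·(-2.2) + (-1.4)·(-1.2)) / 4 = 9.6/4 = 2.4
  s[X_2,X_2] = ((2.6)·(2.6) + (0.6)·(0.6) + (-2.4)·(-2.4) + (0.6)·(0.6) + (-1.4)·(-1.4)) / 4 = 15.2/4 = 3.8
  s[X_2,X_3] = ((2.6)·(2.8) + (0.6)·(0.8) + (-2.4)·(-0.2) + (0.6)·(-2.2) + (-1.4)·(-1.2)) / 4 = 8.6/4 = 2.15
  s[X_3,X_3] = ((2.8)·(2.8) + (0.8)·(0.8) + (-0.2)·(-0.2) + (-2.2)·(-2.2) + (-1.2)·(-1.2)) / 4 = 14.8/4 = 3.7
  Sample standard deviations s_i = √(s[i,i]):
  s(X_1) = √(9.3) = 3.0496
  s(X_2) = √(3.8) = 1.9494
  s(X_3) = √(3.7) = 1.9235

Step 3 — r_{ij} = s_{ij} / (s_i · s_j):
  r[X_1,X_1] = 1 (diagonal).
  r[X_1,X_2] = 4.8 / (3.0496 · 1.9494) = 4.8 / 5.9447 = 0.8074
  r[X_1,X_3] = 2.4 / (3.0496 · 1.9235) = 2.4 / 5.866 = 0.4091
  r[X_2,X_2] = 1 (diagonal).
  r[X_2,X_3] = 2.15 / (1.9494 · 1.9235) = 2.15 / 3.7497 = 0.5734
  r[X_3,X_3] = 1 (diagonal).

R is symmetric with unit diagonal. Assembling:

R = [[1, 0.8074, 0.4091],
 [0.8074, 1, 0.5734],
 [0.4091, 0.5734, 1]]


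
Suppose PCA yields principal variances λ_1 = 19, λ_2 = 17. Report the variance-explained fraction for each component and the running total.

Step 1 — total variance = trace(Sigma) = Σ λ_i = 19 + 17 = 36.

Step 2 — fraction explained by component i = λ_i / Σ λ:
  PC1: 19/36 = 0.5278
  PC2: 17/36 = 0.4722

Step 3 — cumulative fraction after k components = (λ_1 + ... + λ_k) / Σ λ:
  k = 1: 19/36 = 0.5278
  k = 2: (19 + 17)/36 = 36/36 = 1

Summary (fraction, with percent):

explained: PC1 0.5278 (52.78%), PC2 0.4722 (47.22%);  cumulative: 0.5278, 1


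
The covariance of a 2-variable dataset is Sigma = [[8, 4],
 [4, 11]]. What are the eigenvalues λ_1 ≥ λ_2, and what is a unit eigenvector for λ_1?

Step 1 — characteristic polynomial of 2×2 Sigma:
  det(Sigma - λI) = λ² - trace · λ + det = 0.
  trace = 8 + 11 = 19, det = 8·11 - (4)² = 72.
Step 2 — discriminant:
  Δ = trace² - 4·det = 361 - 288 = 73.
Step 3 — eigenvalues:
  λ = (trace ± √Δ)/2 = (19 ± 8.544)/2,
  λ_1 = 13.772,  λ_2 = 5.228.

Step 4 — unit eigenvector for λ_1: solve (Sigma - λ_1 I)v = 0. First row:
  (8 - 13.772)·v_x + (4)·v_y = 0, i.e. (-5.772)·v_x + (4)·v_y = 0,
  so v ∝ (b, λ_1 - a) = (4, 5.772) = u.
  ||u|| = √((4)² + (5.772)²) = √(49.316) ≈ 7.0225,
  v_1 = u/||u|| ≈ (0.5696, 0.8219) (||v_1|| = 1).

λ_1 = 13.772,  λ_2 = 5.228;  v_1 ≈ (0.5696, 0.8219)


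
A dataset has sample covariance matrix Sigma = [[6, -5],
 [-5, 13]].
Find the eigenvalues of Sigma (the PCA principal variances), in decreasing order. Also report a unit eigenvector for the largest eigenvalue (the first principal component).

Step 1 — characteristic polynomial of 2×2 Sigma:
  det(Sigma - λI) = λ² - trace · λ + det = 0.
  trace = 6 + 13 = 19, det = 6·13 - (-5)² = 53.
Step 2 — discriminant:
  Δ = trace² - 4·det = 361 - 212 = 149.
Step 3 — eigenvalues:
  λ = (trace ± √Δ)/2 = (19 ± 12.2066)/2,
  λ_1 = 15.6033,  λ_2 = 3.3967.

Step 4 — unit eigenvector for λ_1: solve (Sigma - λ_1 I)v = 0. First row:
  (6 - 15.6033)·v_x + (-5)·v_y = 0, i.e. (-9.6033)·v_x + (-5)·v_y = 0,
  so v ∝ (b, λ_1 - a) = (-5, 9.6033); multiply by -1 so the first entry is positive: u = (5, -9.6033).
  ||u|| = √((5)² + (-9.6033)²) = √(117.2229) ≈ 10.827,
  v_1 = u/||u|| ≈ (0.4618, -0.887) (||v_1|| = 1).

λ_1 = 15.6033,  λ_2 = 3.3967;  v_1 ≈ (0.4618, -0.887)


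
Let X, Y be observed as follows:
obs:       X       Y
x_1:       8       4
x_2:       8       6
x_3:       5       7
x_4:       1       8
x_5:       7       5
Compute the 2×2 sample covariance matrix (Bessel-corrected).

Step 1 — column means:
  mean(X) = (8 + 8 + 5 + 1 + 7) / 5 = 29/5 = 5.8
  mean(Y) = (4 + 6 + 7 + 8 + 5) / 5 = 30/5 = 6

Step 2 — sample covariance S[i,j] = (1/(n-1)) · Σ_k (x_{k,i} - mean_i) · (x_{k,j} - mean_j), with n-1 = 4.
  S[X,X] = ((2.2)·(2.2) + (2.2)·(2.2) + (-0.8)·(-0.8) + (-4.8)·(-4.8) + (1.2)·(1.2)) / 4 = 34.8/4 = 8.7
  S[X,Y] = ((2.2)·(-2) + (2.2)·(0) + (-0.8)·(1) + (-4.8)·(2) + (1.2)·(-1)) / 4 = -16/4 = -4
  S[Y,Y] = ((-2)·(-2) + (0)·(0) + (1)·(1) + (2)·(2) + (-1)·(-1)) / 4 = 10/4 = 2.5

S is symmetric (S[j,i] = S[i,j]). Assembling:

S = [[8.7, -4],
 [-4, 2.5]]


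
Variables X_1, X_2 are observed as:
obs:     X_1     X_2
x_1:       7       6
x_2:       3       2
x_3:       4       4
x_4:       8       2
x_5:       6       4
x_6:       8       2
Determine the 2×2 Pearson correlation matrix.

Step 1 — column means:
  mean(X_1) = (7 + 3 + 4 + 8 + 6 + 8) / 6 = 36/6 = 6
  mean(X_2) = (6 + 2 + 4 + 2 + 4 + 2) / 6 = 20/6 = 3.3333

Step 2 — sample variances and covariances s[i,j] = (1/(n-1)) · Σ_k (x_{k,i} - mean_i) · (x_{k,j} - mean_j), with n-1 = 5:
  s[X_1,X_1] = ((1)·(1) + (-3)·(-3) + (-2)·(-2) + (2)·(2) + (0)·(0) + (2)·(2)) / 5 = 22/5 = 4.4
  s[X_1,X_2] = ((1)·(2.6667) + (-3)·(-1.3333) + (-2)·(0.6667) + (2)·(-1.3333) + (0)·(0.6667) + (2)·(-1.3333)) / 5 = 0/5 = 0
  s[X_2,X_2] = ((2.6667)·(2.6667) + (-1.3333)·(-1.3333) + (0.6667)·(0.6667) + (-1.3333)·(-1.3333) + (0.6667)·(0.6667) + (-1.3333)·(-1.3333)) / 5 = 13.3333/5 = 2.6667
  Sample standard deviations s_i = √(s[i,i]):
  s(X_1) = √(4.4) = 2.0976
  s(X_2) = √(2.6667) = 1.633

Step 3 — r_{ij} = s_{ij} / (s_i · s_j):
  r[X_1,X_1] = 1 (diagonal).
  r[X_1,X_2] = 0 / (2.0976 · 1.633) = 0 / 3.4254 = 0
  r[X_2,X_2] = 1 (diagonal).

R is symmetric with unit diagonal. Assembling:

R = [[1, 0],
 [0, 1]]


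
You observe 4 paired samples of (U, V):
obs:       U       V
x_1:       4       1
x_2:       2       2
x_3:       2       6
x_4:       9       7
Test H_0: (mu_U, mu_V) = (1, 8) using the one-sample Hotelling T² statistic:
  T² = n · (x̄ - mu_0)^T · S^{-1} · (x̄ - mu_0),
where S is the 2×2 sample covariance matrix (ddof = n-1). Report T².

Step 1 — sample mean vector:
  mean(U) = (4 + 2 + 2 + 9) / 4 = 17/4 = 4.25
  mean(V) = (1 + 2 + 6 + 7) / 4 = 16/4 = 4
  x̄ = (4.25, 4),  deviation x̄ - mu_0 = (4.25, 4) - (1, 8) = (3.25, -4).

Step 2 — sample covariance matrix, S[i,j] = (1/(n-1)) · Σ_k (x_{k,i} - mean_i) · (x_{k,j} - mean_j), divisor n-1 = 3:
  S[U,U] = ((-0.25)·(-0.25) + (-2.25)·(-2.25) + (-2.25)·(-2.25) + (4.75)·(4.75)) / 3 = 32.75/3 = 10.9167
  S[U,V] = ((-0.25)·(-3) + (-2.25)·(-2) + (-2.25)·(2) + (4.75)·(3)) / 3 = 15/3 = 5
  S[V,V] = ((-3)·(-3) + (-2)·(-2) + (2)·(2) + (3)·(3)) / 3 = 26/3 = 8.6667
  S = [[10.9167, 5],
 [5, 8.6667]].

Step 3 — invert S. det(S) = 10.9167·8.6667 - (5)² = 69.6111.
  S^{-1} = (1/det) · [[d, -b], [-b, a]] = [[0.1245, -0.0718],
 [-0.0718, 0.1568]].

Step 4 — quadratic form (x̄ - mu_0)^T · S^{-1} · (x̄ - mu_0):
  S^{-1} · (x̄ - mu_0) = (0.6919, -0.8607),
  (x̄ - mu_0)^T · [...] = (3.25)·(0.6919) + (-4)·(-0.8607) = 5.6917.

Step 5 — scale by n: T² = 4 · 5.6917 = 22.767.

T² ≈ 22.767


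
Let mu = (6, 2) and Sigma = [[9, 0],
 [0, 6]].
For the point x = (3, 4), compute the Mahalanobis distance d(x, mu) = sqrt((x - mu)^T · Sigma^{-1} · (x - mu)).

Step 1 — centre the observation: (x - mu) = (-3, 2).

Step 2 — invert Sigma. det(Sigma) = 9·6 - (0)² = 54.
  Sigma^{-1} = (1/det) · [[d, -b], [-b, a]] = [[0.1111, 0],
 [0, 0.1667]].

Step 3 — form the quadratic (x - mu)^T · Sigma^{-1} · (x - mu):
  Sigma^{-1} · (x - mu) = (-0.3333, 0.3333).
  (x - mu)^T · [Sigma^{-1} · (x - mu)] = (-3)·(-0.3333) + (2)·(0.3333) = 1.6667.

Step 4 — take square root: d = √(1.6667) ≈ 1.291.

d(x, mu) = √(1.6667) ≈ 1.291


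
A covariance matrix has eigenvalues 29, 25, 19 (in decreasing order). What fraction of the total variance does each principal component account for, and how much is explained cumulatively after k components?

Step 1 — total variance = trace(Sigma) = Σ λ_i = 29 + 25 + 19 = 73.

Step 2 — fraction explained by component i = λ_i / Σ λ:
  PC1: 29/73 = 0.3973
  PC2: 25/73 = 0.3425
  PC3: 19/73 = 0.2603

Step 3 — cumulative fraction after k components = (λ_1 + ... + λ_k) / Σ λ:
  k = 1: 29/73 = 0.3973
  k = 2: (29 + 25)/73 = 54/73 = 0.7397
  k = 3: (29 + 25 + 19)/73 = 73/73 = 1

Summary (fraction, with percent):

explained: PC1 0.3973 (39.73%), PC2 0.3425 (34.25%), PC3 0.2603 (26.03%);  cumulative: 0.3973, 0.7397, 1


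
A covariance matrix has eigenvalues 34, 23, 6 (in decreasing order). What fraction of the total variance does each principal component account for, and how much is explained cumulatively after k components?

Step 1 — total variance = trace(Sigma) = Σ λ_i = 34 + 23 + 6 = 63.

Step 2 — fraction explained by component i = λ_i / Σ λ:
  PC1: 34/63 = 0.5397
  PC2: 23/63 = 0.3651
  PC3: 6/63 = 0.0952

Step 3 — cumulative fraction after k components = (λ_1 + ... + λ_k) / Σ λ:
  k = 1: 34/63 = 0.5397
  k = 2: (34 + 23)/63 = 57/63 = 0.9048
  k = 3: (34 + 23 + 6)/63 = 63/63 = 1

Summary (fraction, with percent):

explained: PC1 0.5397 (53.97%), PC2 0.3651 (36.51%), PC3 0.0952 (9.52%);  cumulative: 0.5397, 0.9048, 1


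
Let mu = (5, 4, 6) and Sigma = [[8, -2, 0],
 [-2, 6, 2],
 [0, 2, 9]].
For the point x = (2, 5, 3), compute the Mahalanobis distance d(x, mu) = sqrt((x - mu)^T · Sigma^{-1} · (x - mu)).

Step 1 — centre the observation: (x - mu) = (-3, 1, -3).

Step 2 — invert Sigma (cofactor / det for 3×3, or solve directly):
  Sigma^{-1} = [[0.1374, 0.0495, -0.011],
 [0.0495, 0.1978, -0.044],
 [-0.011, -0.044, 0.1209]].

Step 3 — form the quadratic (x - mu)^T · Sigma^{-1} · (x - mu):
  Sigma^{-1} · (x - mu) = (-0.3297, 0.1813, -0.3736).
  (x - mu)^T · [Sigma^{-1} · (x - mu)] = (-3)·(-0.3297) + (1)·(0.1813) + (-3)·(-0.3736) = 2.2912.

Step 4 — take square root: d = √(2.2912) ≈ 1.5137.

d(x, mu) = √(2.2912) ≈ 1.5137


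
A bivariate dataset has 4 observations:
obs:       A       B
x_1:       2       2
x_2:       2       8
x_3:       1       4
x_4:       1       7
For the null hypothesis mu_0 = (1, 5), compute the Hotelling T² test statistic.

Step 1 — sample mean vector:
  mean(A) = (2 + 2 + 1 + 1) / 4 = 6/4 = 1.5
  mean(B) = (2 + 8 + 4 + 7) / 4 = 21/4 = 5.25
  x̄ = (1.5, 5.25),  deviation x̄ - mu_0 = (1.5, 5.25) - (1, 5) = (0.5, 0.25).

Step 2 — sample covariance matrix, S[i,j] = (1/(n-1)) · Σ_k (x_{k,i} - mean_i) · (x_{k,j} - mean_j), divisor n-1 = 3:
  S[A,A] = ((0.5)·(0.5) + (0.5)·(0.5) + (-0.5)·(-0.5) + (-0.5)·(-0.5)) / 3 = 1/3 = 0.3333
  S[A,B] = ((0.5)·(-3.25) + (0.5)·(2.75) + (-0.5)·(-1.25) + (-0.5)·(1.75)) / 3 = -0.5/3 = -0.1667
  S[B,B] = ((-3.25)·(-3.25) + (2.75)·(2.75) + (-1.25)·(-1.25) + (1.75)·(1.75)) / 3 = 22.75/3 = 7.5833
  S = [[0.3333, -0.1667],
 [-0.1667, 7.5833]].

Step 3 — invert S. det(S) = 0.3333·7.5833 - (-0.1667)² = 2.5.
  S^{-1} = (1/det) · [[d, -b], [-b, a]] = [[3.0333, 0.0667],
 [0.0667, 0.1333]].

Step 4 — quadratic form (x̄ - mu_0)^T · S^{-1} · (x̄ - mu_0):
  S^{-1} · (x̄ - mu_0) = (1.5333, 0.0667),
  (x̄ - mu_0)^T · [...] = (0.5)·(1.5333) + (0.25)·(0.0667) = 0.7833.

Step 5 — scale by n: T² = 4 · 0.7833 = 3.1333.

T² ≈ 3.1333


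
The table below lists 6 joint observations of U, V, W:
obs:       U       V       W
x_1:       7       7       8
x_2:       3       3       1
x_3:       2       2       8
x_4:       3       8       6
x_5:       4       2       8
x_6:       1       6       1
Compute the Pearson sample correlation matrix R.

Step 1 — column means:
  mean(U) = (7 + 3 + 2 + 3 + 4 + 1) / 6 = 20/6 = 3.3333
  mean(V) = (7 + 3 + 2 + 8 + 2 + 6) / 6 = 28/6 = 4.6667
  mean(W) = (8 + 1 + 8 + 6 + 8 + 1) / 6 = 32/6 = 5.3333

Step 2 — sample variances and covariances s[i,j] = (1/(n-1)) · Σ_k (x_{k,i} - mean_i) · (x_{k,j} - mean_j), with n-1 = 5:
  s[U,U] = ((3.6667)·(3.6667) + (-0.3333)·(-0.3333) + (-1.3333)·(-1.3333) + (-0.3333)·(-0.3333) + (0.6667)·(0.6667) + (-2.3333)·(-2.3333)) / 5 = 21.3333/5 = 4.2667
  s[U,V] = ((3.6667)·(2.3333) + (-0.3333)·(-1.6667) + (-1.3333)·(-2.6667) + (-0.3333)·(3.3333) + (0.6667)·(-2.6667) + (-2.3333)·(1.3333)) / 5 = 6.6667/5 = 1.3333
  s[U,W] = ((3.6667)·(2.6667) + (-0.3333)·(-4.3333) + (-1.3333)·(2.6667) + (-0.3333)·(0.6667) + (0.6667)·(2.6667) + (-2.3333)·(-4.3333)) / 5 = 19.3333/5 = 3.8667
  s[V,V] = ((2.3333)·(2.3333) + (-1.6667)·(-1.6667) + (-2.6667)·(-2.6667) + (3.3333)·(3.3333) + (-2.6667)·(-2.6667) + (1.3333)·(1.3333)) / 5 = 35.3333/5 = 7.0667
  s[V,W] = ((2.3333)·(2.6667) + (-1.6667)·(-4.3333) + (-2.6667)·(2.6667) + (3.3333)·(0.6667) + (-2.6667)·(2.6667) + (1.3333)·(-4.3333)) / 5 = -4.3333/5 = -0.8667
  s[W,W] = ((2.6667)·(2.6667) + (-4.3333)·(-4.3333) + (2.6667)·(2.6667) + (0.6667)·(0.6667) + (2.6667)·(2.6667) + (-4.3333)·(-4.3333)) / 5 = 59.3333/5 = 11.8667
  Sample standard deviations s_i = √(s[i,i]):
  s(U) = √(4.2667) = 2.0656
  s(V) = √(7.0667) = 2.6583
  s(W) = √(11.8667) = 3.4448

Step 3 — r_{ij} = s_{ij} / (s_i · s_j):
  r[U,U] = 1 (diagonal).
  r[U,V] = 1.3333 / (2.0656 · 2.6583) = 1.3333 / 5.491 = 0.2428
  r[U,W] = 3.8667 / (2.0656 · 3.4448) = 3.8667 / 7.1156 = 0.5434
  r[V,V] = 1 (diagonal).
  r[V,W] = -0.8667 / (2.6583 · 3.4448) = -0.8667 / 9.1574 = -0.0946
  r[W,W] = 1 (diagonal).

R is symmetric with unit diagonal. Assembling:

R = [[1, 0.2428, 0.5434],
 [0.2428, 1, -0.0946],
 [0.5434, -0.0946, 1]]


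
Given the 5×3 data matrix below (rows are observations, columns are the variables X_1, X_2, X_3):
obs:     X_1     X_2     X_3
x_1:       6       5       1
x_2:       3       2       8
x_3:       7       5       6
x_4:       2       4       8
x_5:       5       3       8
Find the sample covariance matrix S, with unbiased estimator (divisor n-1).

Step 1 — column means:
  mean(X_1) = (6 + 3 + 7 + 2 + 5) / 5 = 23/5 = 4.6
  mean(X_2) = (5 + 2 + 5 + 4 + 3) / 5 = 19/5 = 3.8
  mean(X_3) = (1 + 8 + 6 + 8 + 8) / 5 = 31/5 = 6.2

Step 2 — sample covariance S[i,j] = (1/(n-1)) · Σ_k (x_{k,i} - mean_i) · (x_{k,j} - mean_j), with n-1 = 4.
  S[X_1,X_1] = ((1.4)·(1.4) + (-1.6)·(-1.6) + (2.4)·(2.4) + (-2.6)·(-2.6) + (0.4)·(0.4)) / 4 = 17.2/4 = 4.3
  S[X_1,X_2] = ((1.4)·(1.2) + (-1.6)·(-1.8) + (2.4)·(1.2) + (-2.6)·(0.2) + (0.4)·(-0.8)) / 4 = 6.6/4 = 1.65
  S[X_1,X_3] = ((1.4)·(-5.2) + (-1.6)·(1.8) + (2.4)·(-0.2) + (-2.6)·(1.8) + (0.4)·(1.8)) / 4 = -14.6/4 = -3.65
  S[X_2,X_2] = ((1.2)·(1.2) + (-1.8)·(-1.8) + (1.2)·(1.2) + (0.2)·(0.2) + (-0.8)·(-0.8)) / 4 = 6.8/4 = 1.7
  S[X_2,X_3] = ((1.2)·(-5.2) + (-1.8)·(1.8) + (1.2)·(-0.2) + (0.2)·(1.8) + (-0.8)·(1.8)) / 4 = -10.8/4 = -2.7
  S[X_3,X_3] = ((-5.2)·(-5.2) + (1.8)·(1.8) + (-0.2)·(-0.2) + (1.8)·(1.8) + (1.8)·(1.8)) / 4 = 36.8/4 = 9.2

S is symmetric (S[j,i] = S[i,j]). Assembling:

S = [[4.3, 1.65, -3.65],
 [1.65, 1.7, -2.7],
 [-3.65, -2.7, 9.2]]


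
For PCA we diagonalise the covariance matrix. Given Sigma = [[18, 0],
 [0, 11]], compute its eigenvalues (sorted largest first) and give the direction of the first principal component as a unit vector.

Step 1 — characteristic polynomial of 2×2 Sigma:
  det(Sigma - λI) = λ² - trace · λ + det = 0.
  trace = 18 + 11 = 29, det = 18·11 - (0)² = 198.
Step 2 — discriminant:
  Δ = trace² - 4·det = 841 - 792 = 49.
Step 3 — eigenvalues:
  λ = (trace ± √Δ)/2 = (29 ± 7)/2,
  λ_1 = 18,  λ_2 = 11.

Step 4 — unit eigenvector for λ_1: Sigma is diagonal, so its eigenvectors are the coordinate axes. λ_1 = 18 is the diagonal entry on the first coordinate axis, hence
  v_1 = (1, 0) (||v_1|| = 1).

λ_1 = 18,  λ_2 = 11;  v_1 ≈ (1, 0)


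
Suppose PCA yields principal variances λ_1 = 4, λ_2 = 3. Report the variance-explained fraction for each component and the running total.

Step 1 — total variance = trace(Sigma) = Σ λ_i = 4 + 3 = 7.

Step 2 — fraction explained by component i = λ_i / Σ λ:
  PC1: 4/7 = 0.5714
  PC2: 3/7 = 0.4286

Step 3 — cumulative fraction after k components = (λ_1 + ... + λ_k) / Σ λ:
  k = 1: 4/7 = 0.5714
  k = 2: (4 + 3)/7 = 7/7 = 1

Summary (fraction, with percent):

explained: PC1 0.5714 (57.14%), PC2 0.4286 (42.86%);  cumulative: 0.5714, 1


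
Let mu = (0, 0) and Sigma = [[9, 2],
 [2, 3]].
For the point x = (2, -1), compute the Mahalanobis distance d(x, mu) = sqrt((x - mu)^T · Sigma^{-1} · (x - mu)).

Step 1 — centre the observation: (x - mu) = (2, -1).

Step 2 — invert Sigma. det(Sigma) = 9·3 - (2)² = 23.
  Sigma^{-1} = (1/det) · [[d, -b], [-b, a]] = [[0.1304, -0.087],
 [-0.087, 0.3913]].

Step 3 — form the quadratic (x - mu)^T · Sigma^{-1} · (x - mu):
  Sigma^{-1} · (x - mu) = (0.3478, -0.5652).
  (x - mu)^T · [Sigma^{-1} · (x - mu)] = (2)·(0.3478) + (-1)·(-0.5652) = 1.2609.

Step 4 — take square root: d = √(1.2609) ≈ 1.1229.

d(x, mu) = √(1.2609) ≈ 1.1229


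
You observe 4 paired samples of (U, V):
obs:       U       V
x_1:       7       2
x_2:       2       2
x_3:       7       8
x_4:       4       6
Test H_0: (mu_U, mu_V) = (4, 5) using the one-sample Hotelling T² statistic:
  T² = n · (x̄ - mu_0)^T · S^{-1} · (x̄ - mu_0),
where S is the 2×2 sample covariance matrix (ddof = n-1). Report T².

Step 1 — sample mean vector:
  mean(U) = (7 + 2 + 7 + 4) / 4 = 20/4 = 5
  mean(V) = (2 + 2 + 8 + 6) / 4 = 18/4 = 4.5
  x̄ = (5, 4.5),  deviation x̄ - mu_0 = (5, 4.5) - (4, 5) = (1, -0.5).

Step 2 — sample covariance matrix, S[i,j] = (1/(n-1)) · Σ_k (x_{k,i} - mean_i) · (x_{k,j} - mean_j), divisor n-1 = 3:
  S[U,U] = ((2)·(2) + (-3)·(-3) + (2)·(2) + (-1)·(-1)) / 3 = 18/3 = 6
  S[U,V] = ((2)·(-2.5) + (-3)·(-2.5) + (2)·(3.5) + (-1)·(1.5)) / 3 = 8/3 = 2.6667
  S[V,V] = ((-2.5)·(-2.5) + (-2.5)·(-2.5) + (3.5)·(3.5) + (1.5)·(1.5)) / 3 = 27/3 = 9
  S = [[6, 2.6667],
 [2.6667, 9]].

Step 3 — invert S. det(S) = 6·9 - (2.6667)² = 46.8889.
  S^{-1} = (1/det) · [[d, -b], [-b, a]] = [[0.1919, -0.0569],
 [-0.0569, 0.128]].

Step 4 — quadratic form (x̄ - mu_0)^T · S^{-1} · (x̄ - mu_0):
  S^{-1} · (x̄ - mu_0) = (0.2204, -0.1209),
  (x̄ - mu_0)^T · [...] = (1)·(0.2204) + (-0.5)·(-0.1209) = 0.2808.

Step 5 — scale by n: T² = 4 · 0.2808 = 1.1232.

T² ≈ 1.1232


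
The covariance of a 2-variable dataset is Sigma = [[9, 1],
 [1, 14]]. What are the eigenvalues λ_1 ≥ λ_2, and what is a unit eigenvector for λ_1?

Step 1 — characteristic polynomial of 2×2 Sigma:
  det(Sigma - λI) = λ² - trace · λ + det = 0.
  trace = 9 + 14 = 23, det = 9·14 - (1)² = 125.
Step 2 — discriminant:
  Δ = trace² - 4·det = 529 - 500 = 29.
Step 3 — eigenvalues:
  λ = (trace ± √Δ)/2 = (23 ± 5.3852)/2,
  λ_1 = 14.1926,  λ_2 = 8.8074.

Step 4 — unit eigenvector for λ_1: solve (Sigma - λ_1 I)v = 0. First row:
  (9 - 14.1926)·v_x + (1)·v_y = 0, i.e. (-5.1926)·v_x + (1)·v_y = 0,
  so v ∝ (b, λ_1 - a) = (1, 5.1926) = u.
  ||u|| = √((1)² + (5.1926)²) = √(27.9629) ≈ 5.288,
  v_1 = u/||u|| ≈ (0.1891, 0.982) (||v_1|| = 1).

λ_1 = 14.1926,  λ_2 = 8.8074;  v_1 ≈ (0.1891, 0.982)


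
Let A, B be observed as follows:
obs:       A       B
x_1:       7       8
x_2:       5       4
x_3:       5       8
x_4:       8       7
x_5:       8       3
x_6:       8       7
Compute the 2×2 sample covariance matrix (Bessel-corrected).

Step 1 — column means:
  mean(A) = (7 + 5 + 5 + 8 + 8 + 8) / 6 = 41/6 = 6.8333
  mean(B) = (8 + 4 + 8 + 7 + 3 + 7) / 6 = 37/6 = 6.1667

Step 2 — sample covariance S[i,j] = (1/(n-1)) · Σ_k (x_{k,i} - mean_i) · (x_{k,j} - mean_j), with n-1 = 5.
  S[A,A] = ((0.1667)·(0.1667) + (-1.8333)·(-1.8333) + (-1.8333)·(-1.8333) + (1.1667)·(1.1667) + (1.1667)·(1.1667) + (1.1667)·(1.1667)) / 5 = 10.8333/5 = 2.1667
  S[A,B] = ((0.1667)·(1.8333) + (-1.8333)·(-2.1667) + (-1.8333)·(1.8333) + (1.1667)·(0.8333) + (1.1667)·(-3.1667) + (1.1667)·(0.8333)) / 5 = -0.8333/5 = -0.1667
  S[B,B] = ((1.8333)·(1.8333) + (-2.1667)·(-2.1667) + (1.8333)·(1.8333) + (0.8333)·(0.8333) + (-3.1667)·(-3.1667) + (0.8333)·(0.8333)) / 5 = 22.8333/5 = 4.5667

S is symmetric (S[j,i] = S[i,j]). Assembling:

S = [[2.1667, -0.1667],
 [-0.1667, 4.5667]]


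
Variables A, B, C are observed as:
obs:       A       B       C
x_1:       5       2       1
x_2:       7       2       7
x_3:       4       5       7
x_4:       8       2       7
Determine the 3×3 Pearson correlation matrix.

Step 1 — column means:
  mean(A) = (5 + 7 + 4 + 8) / 4 = 24/4 = 6
  mean(B) = (2 + 2 + 5 + 2) / 4 = 11/4 = 2.75
  mean(C) = (1 + 7 + 7 + 7) / 4 = 22/4 = 5.5

Step 2 — sample variances and covariances s[i,j] = (1/(n-1)) · Σ_k (x_{k,i} - mean_i) · (x_{k,j} - mean_j), with n-1 = 3:
  s[A,A] = ((-1)·(-1) + (1)·(1) + (-2)·(-2) + (2)·(2)) / 3 = 10/3 = 3.3333
  s[A,B] = ((-1)·(-0.75) + (1)·(-0.75) + (-2)·(2.25) + (2)·(-0.75)) / 3 = -6/3 = -2
  s[A,C] = ((-1)·(-4.5) + (1)·(1.5) + (-2)·(1.5) + (2)·(1.5)) / 3 = 6/3 = 2
  s[B,B] = ((-0.75)·(-0.75) + (-0.75)·(-0.75) + (2.25)·(2.25) + (-0.75)·(-0.75)) / 3 = 6.75/3 = 2.25
  s[B,C] = ((-0.75)·(-4.5) + (-0.75)·(1.5) + (2.25)·(1.5) + (-0.75)·(1.5)) / 3 = 4.5/3 = 1.5
  s[C,C] = ((-4.5)·(-4.5) + (1.5)·(1.5) + (1.5)·(1.5) + (1.5)·(1.5)) / 3 = 27/3 = 9
  Sample standard deviations s_i = √(s[i,i]):
  s(A) = √(3.3333) = 1.8257
  s(B) = √(2.25) = 1.5
  s(C) = √(9) = 3

Step 3 — r_{ij} = s_{ij} / (s_i · s_j):
  r[A,A] = 1 (diagonal).
  r[A,B] = -2 / (1.8257 · 1.5) = -2 / 2.7386 = -0.7303
  r[A,C] = 2 / (1.8257 · 3) = 2 / 5.4772 = 0.3651
  r[B,B] = 1 (diagonal).
  r[B,C] = 1.5 / (1.5 · 3) = 1.5 / 4.5 = 0.3333
  r[C,C] = 1 (diagonal).

R is symmetric with unit diagonal. Assembling:

R = [[1, -0.7303, 0.3651],
 [-0.7303, 1, 0.3333],
 [0.3651, 0.3333, 1]]


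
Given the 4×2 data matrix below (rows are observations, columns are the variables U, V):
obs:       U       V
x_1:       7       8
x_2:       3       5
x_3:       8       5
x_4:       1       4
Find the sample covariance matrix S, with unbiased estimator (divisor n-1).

Step 1 — column means:
  mean(U) = (7 + 3 + 8 + 1) / 4 = 19/4 = 4.75
  mean(V) = (8 + 5 + 5 + 4) / 4 = 22/4 = 5.5

Step 2 — sample covariance S[i,j] = (1/(n-1)) · Σ_k (x_{k,i} - mean_i) · (x_{k,j} - mean_j), with n-1 = 3.
  S[U,U] = ((2.25)·(2.25) + (-1.75)·(-1.75) + (3.25)·(3.25) + (-3.75)·(-3.75)) / 3 = 32.75/3 = 10.9167
  S[U,V] = ((2.25)·(2.5) + (-1.75)·(-0.5) + (3.25)·(-0.5) + (-3.75)·(-1.5)) / 3 = 10.5/3 = 3.5
  S[V,V] = ((2.5)·(2.5) + (-0.5)·(-0.5) + (-0.5)·(-0.5) + (-1.5)·(-1.5)) / 3 = 9/3 = 3

S is symmetric (S[j,i] = S[i,j]). Assembling:

S = [[10.9167, 3.5],
 [3.5, 3]]


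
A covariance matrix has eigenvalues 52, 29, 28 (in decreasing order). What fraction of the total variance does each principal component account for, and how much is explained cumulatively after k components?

Step 1 — total variance = trace(Sigma) = Σ λ_i = 52 + 29 + 28 = 109.

Step 2 — fraction explained by component i = λ_i / Σ λ:
  PC1: 52/109 = 0.4771
  PC2: 29/109 = 0.2661
  PC3: 28/109 = 0.2569

Step 3 — cumulative fraction after k components = (λ_1 + ... + λ_k) / Σ λ:
  k = 1: 52/109 = 0.4771
  k = 2: (52 + 29)/109 = 81/109 = 0.7431
  k = 3: (52 + 29 + 28)/109 = 109/109 = 1

Summary (fraction, with percent):

explained: PC1 0.4771 (47.71%), PC2 0.2661 (26.61%), PC3 0.2569 (25.69%);  cumulative: 0.4771, 0.7431, 1


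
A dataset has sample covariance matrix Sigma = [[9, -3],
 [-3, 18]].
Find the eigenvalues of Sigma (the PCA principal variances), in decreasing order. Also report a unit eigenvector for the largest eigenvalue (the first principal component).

Step 1 — characteristic polynomial of 2×2 Sigma:
  det(Sigma - λI) = λ² - trace · λ + det = 0.
  trace = 9 + 18 = 27, det = 9·18 - (-3)² = 153.
Step 2 — discriminant:
  Δ = trace² - 4·det = 729 - 612 = 117.
Step 3 — eigenvalues:
  λ = (trace ± √Δ)/2 = (27 ± 10.8167)/2,
  λ_1 = 18.9083,  λ_2 = 8.0917.

Step 4 — unit eigenvector for λ_1: solve (Sigma - λ_1 I)v = 0. First row:
  (9 - 18.9083)·v_x + (-3)·v_y = 0, i.e. (-9.9083)·v_x + (-3)·v_y = 0,
  so v ∝ (b, λ_1 - a) = (-3, 9.9083); multiply by -1 so the first entry is positive: u = (3, -9.9083).
  ||u|| = √((3)² + (-9.9083)²) = √(107.1749) ≈ 10.3525,
  v_1 = u/||u|| ≈ (0.2898, -0.9571) (||v_1|| = 1).

λ_1 = 18.9083,  λ_2 = 8.0917;  v_1 ≈ (0.2898, -0.9571)


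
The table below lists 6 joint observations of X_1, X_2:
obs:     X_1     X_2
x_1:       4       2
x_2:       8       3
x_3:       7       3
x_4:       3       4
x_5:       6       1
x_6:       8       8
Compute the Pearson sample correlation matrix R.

Step 1 — column means:
  mean(X_1) = (4 + 8 + 7 + 3 + 6 + 8) / 6 = 36/6 = 6
  mean(X_2) = (2 + 3 + 3 + 4 + 1 + 8) / 6 = 21/6 = 3.5

Step 2 — sample variances and covariances s[i,j] = (1/(n-1)) · Σ_k (x_{k,i} - mean_i) · (x_{k,j} - mean_j), with n-1 = 5:
  s[X_1,X_1] = ((-2)·(-2) + (2)·(2) + (1)·(1) + (-3)·(-3) + (0)·(0) + (2)·(2)) / 5 = 22/5 = 4.4
  s[X_1,X_2] = ((-2)·(-1.5) + (2)·(-0.5) + (1)·(-0.5) + (-3)·(0.5) + (0)·(-2.5) + (2)·(4.5)) / 5 = 9/5 = 1.8
  s[X_2,X_2] = ((-1.5)·(-1.5) + (-0.5)·(-0.5) + (-0.5)·(-0.5) + (0.5)·(0.5) + (-2.5)·(-2.5) + (4.5)·(4.5)) / 5 = 29.5/5 = 5.9
  Sample standard deviations s_i = √(s[i,i]):
  s(X_1) = √(4.4) = 2.0976
  s(X_2) = √(5.9) = 2.429

Step 3 — r_{ij} = s_{ij} / (s_i · s_j):
  r[X_1,X_1] = 1 (diagonal).
  r[X_1,X_2] = 1.8 / (2.0976 · 2.429) = 1.8 / 5.0951 = 0.3533
  r[X_2,X_2] = 1 (diagonal).

R is symmetric with unit diagonal. Assembling:

R = [[1, 0.3533],
 [0.3533, 1]]


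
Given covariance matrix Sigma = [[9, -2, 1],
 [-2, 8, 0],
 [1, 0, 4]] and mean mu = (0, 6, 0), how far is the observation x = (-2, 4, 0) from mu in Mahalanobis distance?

Step 1 — centre the observation: (x - mu) = (-2, -2, 0).

Step 2 — invert Sigma (cofactor / det for 3×3, or solve directly):
  Sigma^{-1} = [[0.1212, 0.0303, -0.0303],
 [0.0303, 0.1326, -0.0076],
 [-0.0303, -0.0076, 0.2576]].

Step 3 — form the quadratic (x - mu)^T · Sigma^{-1} · (x - mu):
  Sigma^{-1} · (x - mu) = (-0.303, -0.3258, 0.0758).
  (x - mu)^T · [Sigma^{-1} · (x - mu)] = (-2)·(-0.303) + (-2)·(-0.3258) + (0)·(0.0758) = 1.2576.

Step 4 — take square root: d = √(1.2576) ≈ 1.1214.

d(x, mu) = √(1.2576) ≈ 1.1214
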